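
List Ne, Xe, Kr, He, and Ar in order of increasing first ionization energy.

He is in period 1, group 18; Ne is in period 2, group 18; Ar is in period 3, group 18; Kr is in period 4, group 18; Xe is in period 5, group 18.
First ionization energy rises across a period (greater Z_eff holds electrons more tightly) and falls down a group (valence electrons are farther from the nucleus).
All are in group 18, so first ionization energy increases up the group.
So from lowest to highest: Xe < Kr < Ar < Ne < He.

Xe < Kr < Ar < Ne < He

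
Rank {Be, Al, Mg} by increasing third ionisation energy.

After 2 electrons have been removed, what remains? Be²⁺ is the bare [He] core; Al²⁺ still has 1 valence electron; Mg²⁺ is the bare [Ne] core.
Breaking into a closed-shell core is much more expensive than removing a leftover valence electron — Mg and Be have the largest IE_3 here.
Tabulated IE_3 (kJ/mol): Be 14849, Al 2745, Mg 7733.
Hence IE_3: Al < Mg < Be.

Al < Mg < Be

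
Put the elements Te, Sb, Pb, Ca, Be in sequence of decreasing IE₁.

Be is in period 2, group 2; Ca is in period 4, group 2; Sb is in period 5, group 15; Te is in period 5, group 16; Pb is in period 6, group 14.
IE₁ increases left→right with effective nuclear charge and decreases top→bottom as the valence shell moves farther out.
Neither a single period nor a single group — weigh both effects.
Pb > Ca: period and group pull opposite ways; the across-period shift dominates (716 vs 590 kJ/mol).
Sb > Pb: relative to Pb, both the across-period and down-group shifts push Sb's first ionization energy up.
Te > Sb: Te lies to the right of Sb in period 5, so the across-period effect alone puts Te higher.
Be > Te: period and group pull opposite ways; the down-group shift dominates (900 vs 869 kJ/mol).
Tabulated first ionization energy (kJ/mol): Be 900, Ca 590, Sb 831, Te 869, Pb 716.
So from highest to lowest: Be > Te > Sb > Pb > Ca.

Be, Te, Sb, Pb, Ca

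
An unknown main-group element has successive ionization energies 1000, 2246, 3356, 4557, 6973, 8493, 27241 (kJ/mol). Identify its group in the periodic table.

Look for the largest jump between consecutive ionization energies: IE7/IE6 ≈ 3.2, far larger than any earlier ratio.
That jump marks the point where a core electron is being removed. So the atom has 6 valence electrons.
A main-group element with 6 valence electrons is in group 16.

Group 16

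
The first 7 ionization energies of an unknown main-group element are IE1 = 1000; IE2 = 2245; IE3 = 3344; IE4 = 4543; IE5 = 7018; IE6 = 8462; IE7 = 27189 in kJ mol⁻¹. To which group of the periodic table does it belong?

Group 16

Look for the largest jump between consecutive ionization energies: IE7/IE6 ≈ 3.2, far larger than any earlier ratio.
That jump marks the point where a core electron is being removed. So the atom has 6 valence electrons.
A main-group element with 6 valence electrons is in group 16.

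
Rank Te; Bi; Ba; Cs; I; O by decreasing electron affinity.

I > Te > O > Bi > Cs > Ba

O is in period 2, group 16; Te is in period 5, group 16; I is in period 5, group 17; Cs is in period 6, group 1; Ba is in period 6, group 2; Bi is in period 6, group 15.
Atoms with high Z_eff and room in the valence shell (especially the halogens) have the most exothermic electron affinities.
Neither a single period nor a single group — weigh both effects.
Cs > Ba: this pair runs against the simple trend — see the exception note.
Bi > Cs: both are in period 6; the period trend gives Bi the larger value.
O > Bi: relative to Bi, both the across-period and down-group shifts push O's electron affinity up.
Te > O: this pair runs against the simple trend — see the exception note.
I > Te: both are in period 5; the period trend gives I the larger value.
Note the exception: Cs has a higher electron affinity than Ba, contrary to the simple trend — adding an electron to Ba (ns²) has to open a new, higher-energy np subshell, which is unfavourable.
Note the exception: Te has a higher electron affinity than O, contrary to the simple trend — O's compact 2p subshell gives strong electron–electron repulsion on the added electron.
Tabulated electron affinity (kJ/mol): O 141, Te 190, I 295, Cs 46, Ba 14, Bi 91.
So from highest to lowest: I > Te > O > Bi > Cs > Ba.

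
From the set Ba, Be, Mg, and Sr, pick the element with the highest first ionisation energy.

Be

Removing the outermost electron gets harder across a period and easier down a group.
All are in group 2, so first ionization energy increases up the group.
The highest first ionisation energy among these belongs to Be.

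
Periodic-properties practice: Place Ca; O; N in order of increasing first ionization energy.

Ca < O < N

N is in period 2, group 15; O is in period 2, group 16; Ca is in period 4, group 2.
Removing the outermost electron gets harder across a period and easier down a group.
Neither a single period nor a single group — weigh both effects.
O > Ca: relative to Ca, both the across-period and down-group shifts push O's first ionization energy up.
N > O: this pair runs against the simple trend — see the exception note.
Note the exception: N has a higher first ionization energy than O, contrary to the simple trend — pairing an electron in O's 2p⁴ costs repulsion energy, so O ionizes more easily than half-filled N (2p³).
Tabulated first ionization energy (kJ/mol): N 1402, O 1314, Ca 590.
So from lowest to highest: Ca < O < N.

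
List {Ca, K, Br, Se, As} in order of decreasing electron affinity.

Br > Se > As > K > Ca

K is in period 4, group 1; Ca is in period 4, group 2; As is in period 4, group 15; Se is in period 4, group 16; Br is in period 4, group 17.
Atoms with high Z_eff and room in the valence shell (especially the halogens) have the most exothermic electron affinities.
All lie in period 4; the across-period trend (electron affinity increases left to right) applies, with the exception below.
Note the exception: K has a higher electron affinity than Ca, contrary to the simple trend — adding an electron to Ca (ns²) has to open a new, higher-energy np subshell, which is unfavourable.
Tabulated electron affinity (kJ/mol): K 48, Ca 2, As 78, Se 195, Br 325.
So from highest to lowest: Br > Se > As > K > Ca.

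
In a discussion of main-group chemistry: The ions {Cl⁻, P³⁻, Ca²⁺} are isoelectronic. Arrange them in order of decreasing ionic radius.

P³⁻ > Cl⁻ > Ca²⁺

All of these have 18 electrons, so size is governed by nuclear charge alone: the more protons, the stronger the pull on the same electron cloud, and the smaller the ion.
Nuclear charges: Ca²⁺ (Z=20), Cl⁻ (Z=17), P³⁻ (Z=15).
Largest to smallest: P³⁻ > Cl⁻ > Ca²⁺.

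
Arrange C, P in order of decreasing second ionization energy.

C > P

IE_2 is the cost of taking one more electron from the +1 cation: C⁺ still has 3 valence electrons; P⁺ still has 4 valence electrons.
All are still removing valence electrons, so compare the +1 ions as you would atoms: IE_2 generally rises across a period (higher Z_eff) and falls down a group (larger shell), subject to the usual subshell exceptions.
Valence configurations: C⁺ [He]2s²2p¹, P⁺ [Ne]3s²3p².
Approximate IE_2 values (kJ/mol): C 2353, P 1907.
Hence IE_2: P < C.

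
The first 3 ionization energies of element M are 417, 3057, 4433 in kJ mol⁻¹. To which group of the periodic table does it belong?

Look for the largest jump between consecutive ionization energies: IE2/IE1 ≈ 7.3, far larger than any earlier ratio.
That jump marks the point where a core electron is being removed. So the atom has 1 valence electron.
A main-group element with 1 valence electron is in group 1.

Group 1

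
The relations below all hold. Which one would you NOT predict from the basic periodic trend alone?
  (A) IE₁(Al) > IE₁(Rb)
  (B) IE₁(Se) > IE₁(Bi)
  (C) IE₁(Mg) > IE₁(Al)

(C)

The general trend: first ionisation energy increases across a period and decreases down a group.
(A) Al (period 3, group 13) vs Rb (period 5, group 1): the stated order agrees with the simple trend.
(B) Se (period 4, group 16) vs Bi (period 6, group 15): the stated order agrees with the simple trend.
(C) Mg (period 3, group 2) vs Al (period 3, group 13): the stated order contradicts the simple trend.
The exception is (C): Al's single 3p electron is easier to remove than one from Mg's filled 3s².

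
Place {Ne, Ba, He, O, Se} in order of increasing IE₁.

Ba < Se < O < Ne < He

First ionization energy rises across a period (greater Z_eff holds electrons more tightly) and falls down a group (valence electrons are farther from the nucleus).
Neither a single period nor a single group — weigh both effects.
Se > Ba: both effects reinforce here, so Se is clearly the higher of the two.
O > Se: O sits above Se in group 16, so the down-group effect alone puts O higher.
Ne > O: Ne lies to the right of O in period 2, so the across-period effect alone puts Ne higher.
He > Ne: He sits above Ne in group 18, so the down-group effect alone puts He higher.
Approximate values (kJ/mol): He 2372, O 1314, Ne 2081, Se 941, Ba 503.
So from lowest to highest: Ba < Se < O < Ne < He.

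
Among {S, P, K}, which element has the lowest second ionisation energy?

P

The second ionization energy removes an electron from the +1 ion. For each element: S⁺ still has 5 valence electrons; P⁺ still has 4 valence electrons; K⁺ is the bare [Ar] core.
Breaking into a closed-shell core is much more expensive than removing a leftover valence electron — K has the largest IE_2 here.
Valence configurations: S⁺ [Ne]3s²3p³, P⁺ [Ne]3s²3p².
Approximate IE_2 values (kJ/mol): S 2252, P 1907, K 3052.
Hence IE_2: P < S < K.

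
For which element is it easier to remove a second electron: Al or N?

IE_2 is the cost of taking one more electron from the +1 cation: Al⁺ still has 2 valence electrons; N⁺ still has 4 valence electrons.
All are still removing valence electrons, so compare the +1 ions as you would atoms: IE_2 generally rises across a period (higher Z_eff) and falls down a group (larger shell), subject to the usual subshell exceptions.
Valence configurations: Al⁺ [Ne]3s², N⁺ [He]2s²2p².
The numbers (kJ/mol): Al 1817, N 2856.
Putting it together, IE_2: Al < N.

Al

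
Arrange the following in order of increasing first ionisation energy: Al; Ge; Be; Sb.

Removing the outermost electron gets harder across a period and easier down a group.
A diagonal step moves right (one effect) and down (the opposite effect) at once.
Ge > Al: the two effects oppose for this pair; the across-period effect wins (762 vs 578 kJ/mol).
Sb > Ge: period and group pull opposite ways; the across-period shift dominates (831 vs 762 kJ/mol).
Be > Sb: the two effects oppose for this pair; the down-group effect wins (900 vs 831 kJ/mol).
For reference (kJ/mol): Be 900, Al 578, Ge 762, Sb 831.
So from lowest to highest: Al < Ge < Sb < Be.

Al < Ge < Sb < Be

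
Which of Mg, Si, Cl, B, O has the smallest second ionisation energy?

Mg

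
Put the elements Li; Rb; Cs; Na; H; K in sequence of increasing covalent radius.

H < Li < Na < K < Rb < Cs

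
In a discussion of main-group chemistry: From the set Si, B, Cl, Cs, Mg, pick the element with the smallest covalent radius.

B

B is in period 2, group 13; Mg is in period 3, group 2; Si is in period 3, group 14; Cl is in period 3, group 17; Cs is in period 6, group 1.
Atomic radius shrinks across a period as nuclear charge pulls the same shell inward, and grows down a group as new shells are added.
Here both period and group differ, so the two effects have to be weighed against each other.
Cl > B: the two effects oppose for this pair; the down-group effect wins (99 vs 85 pm).
Si > Cl: Si lies to the left of Cl in period 3, so the across-period effect alone puts Si larger.
Mg > Si: both are in period 3; the period trend gives Mg the larger value.
Cs > Mg: both effects reinforce here, so Cs is clearly the larger of the two.
For reference (pm): B 85, Mg 139, Si 116, Cl 99, Cs 232.
The smallest covalent radius among these belongs to B.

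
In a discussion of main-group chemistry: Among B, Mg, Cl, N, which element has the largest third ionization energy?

IE_3 is the cost of taking one more electron from the +2 cation: B²⁺ still has 1 valence electron; Mg²⁺ is the bare [Ne] core; Cl²⁺ still has 5 valence electrons; N²⁺ still has 3 valence electrons.
Pulling an electron out of a noble-gas core costs far more than removing a remaining valence electron, so Mg sits at the high end of IE_3.
Valence configurations: B²⁺ [He]2s¹, Cl²⁺ [Ne]3s²3p³, N²⁺ [He]2s²2p¹.
Approximate IE_3 values (kJ/mol): B 3660, Mg 7733, Cl 3822, N 4578.
Overall IE_3 order: B < Cl < N < Mg.

Mg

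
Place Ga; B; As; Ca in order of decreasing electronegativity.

Electronegativity increases across a period and decreases down a group, tracking effective nuclear charge and atomic size.
Neither a single period nor a single group — weigh both effects.
Ga > Ca: both are in period 4; the period trend gives Ga the larger value.
B > Ga: they share group 13; the group trend gives B the larger value.
As > B: the two effects oppose for this pair; the across-period effect wins (2.18 vs 2.04).
Tabulated electronegativity (Pauling): B 2.04, Ca 1.00, Ga 1.81, As 2.18.
So from highest to lowest: As > B > Ga > Ca.

As > B > Ga > Ca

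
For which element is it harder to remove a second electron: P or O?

After 1 electron has been removed, what remains? P⁺ still has 4 valence electrons; O⁺ still has 5 valence electrons.
All are still removing valence electrons, so compare the +1 ions as you would atoms: IE_2 generally rises across a period (higher Z_eff) and falls down a group (larger shell), subject to the usual subshell exceptions.
Valence configurations: P⁺ [Ne]3s²3p², O⁺ [He]2s²2p³.
Approximate IE_2 values (kJ/mol): P 1907, O 3388.
So the second ionization energies run P < O.

O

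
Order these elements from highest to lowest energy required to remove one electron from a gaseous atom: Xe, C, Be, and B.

Xe > C > Be > B

IE₁ increases left→right with effective nuclear charge and decreases top→bottom as the valence shell moves farther out.
Neither a single period nor a single group — weigh both effects.
Be > B: this pair runs against the simple trend — see the exception note.
C > Be: both are in period 2; the period trend gives C the larger value.
Xe > C: period and group pull opposite ways; the across-period shift dominates (1170 vs 1086 kJ/mol).
Note the exception: Be has a higher first ionization energy than B, contrary to the simple trend — removing B's lone 2p electron is easier than breaking Be's filled 2s².
Approximate values (kJ/mol): Be 900, B 801, C 1086, Xe 1170.
So from highest to lowest: Xe > C > Be > B.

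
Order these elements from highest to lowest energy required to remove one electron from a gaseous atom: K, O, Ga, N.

N, O, Ga, K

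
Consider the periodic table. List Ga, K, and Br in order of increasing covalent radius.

Br < Ga < K

K is in period 4, group 1; Ga is in period 4, group 13; Br is in period 4, group 17.
Atomic radius shrinks across a period as nuclear charge pulls the same shell inward, and grows down a group as new shells are added.
All lie in period 4, so atomic radius increases right to left.
So from smallest to largest: Br < Ga < K.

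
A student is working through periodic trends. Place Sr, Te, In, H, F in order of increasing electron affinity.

Sr < In < H < Te < F

H is in period 1, group 1; F is in period 2, group 17; Sr is in period 5, group 2; In is in period 5, group 13; Te is in period 5, group 16.
Atoms with high Z_eff and room in the valence shell (especially the halogens) have the most exothermic electron affinities.
These span different periods and groups, so the two trends combine.
In > Sr: both are in period 5; the period trend gives In the larger value.
H > In: the two effects oppose for this pair; the down-group effect wins (73 vs 29 kJ/mol).
Te > H: the two effects oppose for this pair; the across-period effect wins (190 vs 73 kJ/mol).
F > Te: both effects reinforce here, so F is clearly the higher of the two.
For reference (kJ/mol): H 73, F 328, Sr 5, In 29, Te 190.
So from lowest to highest: Sr < In < H < Te < F.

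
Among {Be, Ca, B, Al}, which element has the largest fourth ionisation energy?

B

After 3 electrons have been removed, what remains? Be³⁺ is already 1 electron into the core; Ca³⁺ is already 1 electron into the core; B³⁺ is the bare [He] core; Al³⁺ is the bare [Ne] core.
All of these are removing an electron from a noble-gas core or deeper; the smaller core (lower principal quantum number) is held far more tightly, and within a period the higher nuclear charge binds the same core more tightly.
Approximate IE_4 values (kJ/mol): Be 21007, Ca 6491, B 25026, Al 11577.
Hence IE_4: Ca < Al < Be < B.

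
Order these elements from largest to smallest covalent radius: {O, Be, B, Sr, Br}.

Sr, Br, Be, B, O

Be is in period 2, group 2; B is in period 2, group 13; O is in period 2, group 16; Br is in period 4, group 17; Sr is in period 5, group 2.
Across a period the added protons contract the valence shell; down a group each new principal shell makes the atom larger.
These span different periods and groups, so the two trends combine.
B > O: both are in period 2; the period trend gives B the larger value.
Be > B: both are in period 2; the period trend gives Be the larger value.
Br > Be: period and group pull opposite ways; the down-group shift dominates (114 vs 102 pm).
Sr > Br: both effects reinforce here, so Sr is clearly the larger of the two.
Tabulated atomic radius (pm): Be 102, B 85, O 63, Br 114, Sr 185.
So from largest to smallest: Sr > Br > Be > B > O.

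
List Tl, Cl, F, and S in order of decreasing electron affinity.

Electron affinity generally becomes more exothermic across a period toward the halogens and less exothermic down a group.
These span different periods and groups, so the two trends combine.
S > Tl: relative to Tl, both the across-period and down-group shifts push S's electron affinity up.
F > S: both effects reinforce here, so F is clearly the higher of the two.
Cl > F: this pair runs against the simple trend — see the exception note.
Note the exception: Cl has a higher electron affinity than F, contrary to the simple trend — F's small 2p subshell makes the incoming electron feel strong e⁻–e⁻ repulsion, so Cl actually releases more energy on gaining an electron.
Approximate values (kJ/mol): F 328, S 200, Cl 349, Tl 19.
So from highest to lowest: Cl > F > S > Tl.

Cl, F, S, Tl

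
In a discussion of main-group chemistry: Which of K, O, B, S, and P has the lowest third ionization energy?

P

After 2 electrons have been removed, what remains? K²⁺ is already 1 electron into the core; O²⁺ still has 4 valence electrons; B²⁺ still has 1 valence electron; S²⁺ still has 4 valence electrons; P²⁺ still has 3 valence electrons.
Usually core removal costs more than valence removal, but here the competition is close: a tightly held n=2 valence electron can cost more to remove than an n=3 core electron, so the actual values have to decide it.
Valence configurations: O²⁺ [He]2s²2p², B²⁺ [He]2s¹, S²⁺ [Ne]3s²3p², P²⁺ [Ne]3s²3p¹.
Tabulated IE_3 (kJ/mol): K 4420, O 5300, B 3660, S 3357, P 2914.
Hence IE_3: P < S < B < K < O.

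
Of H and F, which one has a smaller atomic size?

H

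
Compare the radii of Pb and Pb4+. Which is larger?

Pb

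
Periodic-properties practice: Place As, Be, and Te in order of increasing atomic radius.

Across a period the added protons contract the valence shell; down a group each new principal shell makes the atom larger.
Here both period and group differ, so the two effects have to be weighed against each other.
As > Be: period and group pull opposite ways; the down-group shift dominates (121 vs 102 pm).
Te > As: the two effects oppose for this pair; the down-group effect wins (136 vs 121 pm).
Tabulated atomic radius (pm): Be 102, As 121, Te 136.
So from smallest to largest: Be < As < Te.

Be < As < Te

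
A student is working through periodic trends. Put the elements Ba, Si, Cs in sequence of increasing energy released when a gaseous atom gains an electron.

Si is in period 3, group 14; Cs is in period 6, group 1; Ba is in period 6, group 2.
Atoms with high Z_eff and room in the valence shell (especially the halogens) have the most exothermic electron affinities.
Neither a single period nor a single group — weigh both effects.
Cs > Ba: this pair runs against the simple trend — see the exception note.
Si > Cs: relative to Cs, both the across-period and down-group shifts push Si's electron affinity up.
Note the exception: Cs has a higher electron affinity than Ba, contrary to the simple trend — adding an electron to Ba (ns²) has to open a new, higher-energy np subshell, which is unfavourable.
Tabulated electron affinity (kJ/mol): Si 134, Cs 46, Ba 14.
So from lowest to highest: Ba < Cs < Si.

Ba < Cs < Si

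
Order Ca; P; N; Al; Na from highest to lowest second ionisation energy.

Na > N > P > Al > Ca

After 1 electron has been removed, what remains? Ca⁺ still has 1 valence electron; P⁺ still has 4 valence electrons; N⁺ still has 4 valence electrons; Al⁺ still has 2 valence electrons; Na⁺ is the bare [Ne] core.
Pulling an electron out of a noble-gas core costs far more than removing a remaining valence electron, so Na sits at the high end of IE_2.
Valence configurations: Ca⁺ [Ar]4s¹, P⁺ [Ne]3s²3p², N⁺ [He]2s²2p², Al⁺ [Ne]3s².
Approximate IE_2 values (kJ/mol): Ca 1145, P 1907, N 2856, Al 1817, Na 4562.
So the second ionization energies run Ca < Al < P < N < Na.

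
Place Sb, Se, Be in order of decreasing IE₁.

IE₁ increases left→right with effective nuclear charge and decreases top→bottom as the valence shell moves farther out.
Neither a single period nor a single group — weigh both effects.
Be > Sb: period and group pull opposite ways; the down-group shift dominates (900 vs 831 kJ/mol).
Se > Be: period and group pull opposite ways; the across-period shift dominates (941 vs 900 kJ/mol).
Approximate values (kJ/mol): Be 900, Se 941, Sb 831.
So from highest to lowest: Se > Be > Sb.

Se > Be > Sb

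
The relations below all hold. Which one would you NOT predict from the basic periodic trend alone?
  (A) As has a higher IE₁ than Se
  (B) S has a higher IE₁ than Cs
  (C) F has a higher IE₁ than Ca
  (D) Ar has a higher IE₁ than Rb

(A)

The general trend: IE₁ increases across a period and decreases down a group.
(A) As (period 4, group 15) vs Se (period 4, group 16): the stated order contradicts the simple trend.
(B) S (period 3, group 16) vs Cs (period 6, group 1): the stated order agrees with the simple trend.
(C) F (period 2, group 17) vs Ca (period 4, group 2): the stated order agrees with the simple trend.
(D) Ar (period 3, group 18) vs Rb (period 5, group 1): the stated order agrees with the simple trend.
The exception is (A): Se (4p⁴) ionizes more easily than half-filled As (4p³).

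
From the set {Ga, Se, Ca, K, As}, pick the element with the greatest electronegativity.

K is in period 4, group 1; Ca is in period 4, group 2; Ga is in period 4, group 13; As is in period 4, group 15; Se is in period 4, group 16.
Atoms toward the upper right of the periodic table pull bonding electrons most strongly.
All lie in period 4, so electronegativity increases left to right.
The greatest electronegativity among these belongs to Se.

Se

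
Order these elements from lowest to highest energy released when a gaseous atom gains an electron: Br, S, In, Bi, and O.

In, Bi, O, S, Br

O is in period 2, group 16; S is in period 3, group 16; Br is in period 4, group 17; In is in period 5, group 13; Bi is in period 6, group 15.
Electron affinity generally becomes more exothermic across a period toward the halogens and less exothermic down a group.
These span different periods and groups, so the two trends combine.
Bi > In: the two effects oppose for this pair; the across-period effect wins (91 vs 29 kJ/mol).
O > Bi: relative to Bi, both the across-period and down-group shifts push O's electron affinity up.
S > O: this pair runs against the simple trend — see the exception note.
Br > S: period and group pull opposite ways; the across-period shift dominates (325 vs 200 kJ/mol).
Note the exception: S has a higher electron affinity than O, contrary to the simple trend — the compact 2p subshell of O repels the added electron more than S's larger 3p does.
Tabulated electron affinity (kJ/mol): O 141, S 200, Br 325, In 29, Bi 91.
So from lowest to highest: In < Bi < O < S < Br.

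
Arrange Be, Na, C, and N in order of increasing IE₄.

C < N < Na < Be

IE_4 is the cost of taking one more electron from the +3 cation: Be³⁺ is already 1 electron into the core; Na³⁺ is already 2 electrons into the core; C³⁺ still has 1 valence electron; N³⁺ still has 2 valence electrons.
Pulling an electron out of a noble-gas core costs far more than removing a remaining valence electron, so Na and Be sit at the high end of IE_4.
Valence configurations: C³⁺ [He]2s¹, N³⁺ [He]2s².
The numbers (kJ/mol): Be 21007, Na 9543, C 6223, N 7475.
So the fourth ionization energies run C < N < Na < Be.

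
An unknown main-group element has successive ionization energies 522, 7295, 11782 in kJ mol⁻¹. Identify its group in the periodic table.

Look for the largest jump between consecutive ionization energies: IE2/IE1 ≈ 14.0, far larger than any earlier ratio.
That jump marks the point where a core electron is being removed. So the atom has 1 valence electron.
A main-group element with 1 valence electron is in group 1.

Group 1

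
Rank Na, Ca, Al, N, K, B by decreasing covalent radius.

K > Ca > Na > Al > B > N

B is in period 2, group 13; N is in period 2, group 15; Na is in period 3, group 1; Al is in period 3, group 13; K is in period 4, group 1; Ca is in period 4, group 2.
Atomic radius shrinks across a period as nuclear charge pulls the same shell inward, and grows down a group as new shells are added.
Here both period and group differ, so the two effects have to be weighed against each other.
B > N: B lies to the left of N in period 2, so the across-period effect alone puts B larger.
Al > B: they share group 13; the group trend gives Al the larger value.
Na > Al: both are in period 3; the period trend gives Na the larger value.
Ca > Na: the two effects oppose for this pair; the down-group effect wins (171 vs 155 pm).
K > Ca: both are in period 4; the period trend gives K the larger value.
Approximate values (pm): B 85, N 71, Na 155, Al 126, K 196, Ca 171.
So from largest to smallest: K > Ca > Na > Al > B > N.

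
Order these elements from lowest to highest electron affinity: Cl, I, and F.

I, F, Cl

F is in period 2, group 17; Cl is in period 3, group 17; I is in period 5, group 17.
EA tends to increase across a period and decrease down a group, though the pattern is less regular than for IE or radius.
All are in group 17; the group trend (electron affinity increases up the group) applies, with the exception below.
Note the exception: Cl has a higher electron affinity than F, contrary to the simple trend — F's small 2p subshell makes the incoming electron feel strong e⁻–e⁻ repulsion, so Cl actually releases more energy on gaining an electron.
Tabulated electron affinity (kJ/mol): F 328, Cl 349, I 295.
So from lowest to highest: I < F < Cl.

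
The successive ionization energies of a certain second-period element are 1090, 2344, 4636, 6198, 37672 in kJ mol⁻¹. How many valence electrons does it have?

4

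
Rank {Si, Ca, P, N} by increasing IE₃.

P < Si < N < Ca

Consider each +2 ion: Si²⁺ still has 2 valence electrons; Ca²⁺ is the bare [Ar] core; P²⁺ still has 3 valence electrons; N²⁺ still has 3 valence electrons.
Breaking into a closed-shell core is much more expensive than removing a leftover valence electron — Ca has the largest IE_3 here.
Valence configurations: Si²⁺ [Ne]3s², P²⁺ [Ne]3s²3p¹, N²⁺ [He]2s²2p¹.
P²⁺ loses a lone 3p electron whereas Si²⁺ must break into a filled 3s² pair, so IE_3(Si) > IE_3(P) even though P has the higher nuclear charge.
The numbers (kJ/mol): Si 3232, Ca 4912, P 2914, N 4578.
Hence IE_3: P < Si < N < Ca.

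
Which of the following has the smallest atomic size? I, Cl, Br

Cl

Atomic radius shrinks across a period as nuclear charge pulls the same shell inward, and grows down a group as new shells are added.
All are in group 17, so atomic radius increases down the group.
The smallest atomic size among these belongs to Cl.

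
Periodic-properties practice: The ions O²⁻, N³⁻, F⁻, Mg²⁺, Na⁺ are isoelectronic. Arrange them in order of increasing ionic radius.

Mg²⁺ < Na⁺ < F⁻ < O²⁻ < N³⁻

All of these have 10 electrons, so size is governed by nuclear charge alone: the more protons, the stronger the pull on the same electron cloud, and the smaller the ion.
Nuclear charges: Mg²⁺ (Z=12), Na⁺ (Z=11), F⁻ (Z=9), O²⁻ (Z=8), N³⁻ (Z=7).
Smallest to largest: Mg²⁺ < Na⁺ < F⁻ < O²⁻ < N³⁻.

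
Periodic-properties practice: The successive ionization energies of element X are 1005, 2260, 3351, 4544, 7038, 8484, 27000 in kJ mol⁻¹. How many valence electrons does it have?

6

Look for the largest jump between consecutive ionization energies: IE7/IE6 ≈ 3.2, far larger than any earlier ratio.
That jump marks the point where a core electron is being removed. So the atom has 6 valence electrons.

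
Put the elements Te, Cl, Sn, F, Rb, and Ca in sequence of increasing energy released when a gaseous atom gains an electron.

F is in period 2, group 17; Cl is in period 3, group 17; Ca is in period 4, group 2; Rb is in period 5, group 1; Sn is in period 5, group 14; Te is in period 5, group 16.
Atoms with high Z_eff and room in the valence shell (especially the halogens) have the most exothermic electron affinities.
Here both period and group differ, so the two effects have to be weighed against each other.
Rb > Ca: this pair runs against the simple trend — see the exception note.
Sn > Rb: both are in period 5; the period trend gives Sn the larger value.
Te > Sn: both are in period 5; the period trend gives Te the larger value.
F > Te: relative to Te, both the across-period and down-group shifts push F's electron affinity up.
Cl > F: this pair runs against the simple trend — see the exception note.
Note the exception: Rb has a higher electron affinity than Ca, contrary to the simple trend — adding an electron to Ca (ns²) has to open a new, higher-energy np subshell, which is unfavourable.
Note the exception: Cl has a higher electron affinity than F, contrary to the simple trend — F's small 2p subshell makes the incoming electron feel strong e⁻–e⁻ repulsion, so Cl actually releases more energy on gaining an electron.
Approximate values (kJ/mol): F 328, Cl 349, Ca 2, Rb 47, Sn 107, Te 190.
So from lowest to highest: Ca < Rb < Sn < Te < F < Cl.

Ca < Rb < Sn < Te < F < Cl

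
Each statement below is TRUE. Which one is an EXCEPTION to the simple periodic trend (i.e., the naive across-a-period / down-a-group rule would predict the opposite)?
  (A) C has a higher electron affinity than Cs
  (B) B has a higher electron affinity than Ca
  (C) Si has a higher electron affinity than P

(C)

The general trend: electron affinity increases across a period and decreases down a group.
(A) C (period 2, group 14) vs Cs (period 6, group 1): the stated order agrees with the simple trend.
(B) B (period 2, group 13) vs Ca (period 4, group 2): the stated order agrees with the simple trend.
(C) Si (period 3, group 14) vs P (period 3, group 15): the stated order contradicts the simple trend.
The exception is (C): adding an electron to P's half-filled 3p³ is unfavourable, so Si (3p²) has the more exothermic EA.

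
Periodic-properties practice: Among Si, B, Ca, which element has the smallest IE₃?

The third ionization energy removes an electron from the +2 ion. For each element: Si²⁺ still has 2 valence electrons; B²⁺ still has 1 valence electron; Ca²⁺ is the bare [Ar] core.
Pulling an electron out of a noble-gas core costs far more than removing a remaining valence electron, so Ca sits at the high end of IE_3.
Valence configurations: Si²⁺ [Ne]3s², B²⁺ [He]2s¹.
The numbers (kJ/mol): Si 3232, B 3660, Ca 4912.
Putting it together, IE_3: Si < B < Ca.

Si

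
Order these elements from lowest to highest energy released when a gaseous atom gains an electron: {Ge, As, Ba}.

Ge is in period 4, group 14; As is in period 4, group 15; Ba is in period 6, group 2.
EA tends to increase across a period and decrease down a group, though the pattern is less regular than for IE or radius.
Here both period and group differ, so the two effects have to be weighed against each other.
As > Ba: relative to Ba, both the across-period and down-group shifts push As's electron affinity up.
Ge > As: this pair runs against the simple trend — see the exception note.
Note the exception: Ge has a higher electron affinity than As, contrary to the simple trend — adding an electron to As's half-filled 4p³ is unfavourable, so Ge (4p²) has the more exothermic EA.
Approximate values (kJ/mol): Ge 119, As 78, Ba 14.
So from lowest to highest: Ba < As < Ge.

Ba, As, Ge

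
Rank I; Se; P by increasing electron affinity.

P is in period 3, group 15; Se is in period 4, group 16; I is in period 5, group 17.
Electron affinity generally becomes more exothermic across a period toward the halogens and less exothermic down a group.
A diagonal step moves right (one effect) and down (the opposite effect) at once.
Se > P: period and group pull opposite ways; the across-period shift dominates (195 vs 72 kJ/mol).
I > Se: the two effects oppose for this pair; the across-period effect wins (295 vs 195 kJ/mol).
For reference (kJ/mol): P 72, Se 195, I 295.
So from lowest to highest: P < Se < I.

P < Se < I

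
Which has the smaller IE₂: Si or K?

Si

The second ionization energy removes an electron from the +1 ion. For each element: Si⁺ still has 3 valence electrons; K⁺ is the bare [Ar] core.
Breaking into a closed-shell core is much more expensive than removing a leftover valence electron — K has the largest IE_2 here.
The numbers (kJ/mol): Si 1577, K 3052.
So the second ionization energies run Si < K.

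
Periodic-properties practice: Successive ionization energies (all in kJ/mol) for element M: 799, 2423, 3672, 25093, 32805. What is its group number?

Group 13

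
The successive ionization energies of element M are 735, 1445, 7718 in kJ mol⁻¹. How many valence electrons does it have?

2

Look for the largest jump between consecutive ionization energies: IE3/IE2 ≈ 5.3, far larger than any earlier ratio.
That jump marks the point where a core electron is being removed. So the atom has 2 valence electrons.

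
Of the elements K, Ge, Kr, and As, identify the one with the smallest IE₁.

K is in period 4, group 1; Ge is in period 4, group 14; As is in period 4, group 15; Kr is in period 4, group 18.
Across a period the outer electron is held more tightly (higher IE₁); down a group it sits in a higher shell, more shielded, and comes off more easily.
All lie in period 4, so first ionization energy increases left to right.
The smallest IE₁ among these belongs to K.

K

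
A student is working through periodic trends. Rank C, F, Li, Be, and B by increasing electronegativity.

Li is in period 2, group 1; Be is in period 2, group 2; B is in period 2, group 13; C is in period 2, group 14; F is in period 2, group 17.
Atoms toward the upper right of the periodic table pull bonding electrons most strongly.
All lie in period 2, so electronegativity increases left to right.
So from lowest to highest: Li < Be < B < C < F.

Li < Be < B < C < F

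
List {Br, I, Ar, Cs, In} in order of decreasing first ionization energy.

Ar > Br > I > In > Cs

Ar is in period 3, group 18; Br is in period 4, group 17; In is in period 5, group 13; I is in period 5, group 17; Cs is in period 6, group 1.
IE₁ increases left→right with effective nuclear charge and decreases top→bottom as the valence shell moves farther out.
These span different periods and groups, so the two trends combine.
In > Cs: relative to Cs, both the across-period and down-group shifts push In's first ionization energy up.
I > In: both are in period 5; the period trend gives I the larger value.
Br > I: they share group 17; the group trend gives Br the larger value.
Ar > Br: both effects reinforce here, so Ar is clearly the higher of the two.
For reference (kJ/mol): Ar 1521, Br 1140, In 558, I 1008, Cs 376.
So from highest to lowest: Ar > Br > I > In > Cs.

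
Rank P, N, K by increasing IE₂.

The second ionization energy removes an electron from the +1 ion. For each element: P⁺ still has 4 valence electrons; N⁺ still has 4 valence electrons; K⁺ is the bare [Ar] core.
Breaking into a closed-shell core is much more expensive than removing a leftover valence electron — K has the largest IE_2 here.
Valence configurations: P⁺ [Ne]3s²3p², N⁺ [He]2s²2p².
Tabulated IE_2 (kJ/mol): P 1907, N 2856, K 3052.
Putting it together, IE_2: P < N < K.

P < N < K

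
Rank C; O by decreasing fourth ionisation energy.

Consider each +3 ion: C³⁺ still has 1 valence electron; O³⁺ still has 3 valence electrons.
All are still removing valence electrons, so compare the +3 ions as you would atoms: IE_4 generally rises across a period (higher Z_eff) and falls down a group (larger shell), subject to the usual subshell exceptions.
Valence configurations: C³⁺ [He]2s¹, O³⁺ [He]2s²2p¹.
Approximate IE_4 values (kJ/mol): C 6223, O 7469.
Putting it together, IE_4: C < O.

O > C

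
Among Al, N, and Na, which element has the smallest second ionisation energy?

Al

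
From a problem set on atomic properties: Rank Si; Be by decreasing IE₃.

Be > Si

The third ionization energy removes an electron from the +2 ion. For each element: Si²⁺ still has 2 valence electrons; Be²⁺ is the bare [He] core.
Core electrons are held far more tightly than valence electrons, so Be tops the IE_3 order.
Tabulated IE_3 (kJ/mol): Si 3232, Be 14849.
So the third ionization energies run Si < Be.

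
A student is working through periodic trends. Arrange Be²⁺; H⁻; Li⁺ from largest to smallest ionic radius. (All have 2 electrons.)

All of these have 2 electrons, so size is governed by nuclear charge alone: the more protons, the stronger the pull on the same electron cloud, and the smaller the ion.
Nuclear charges: Be²⁺ (Z=4), Li⁺ (Z=3), H⁻ (Z=1).
Largest to smallest: H⁻ > Li⁺ > Be²⁺.

H⁻, Li⁺, Be²⁺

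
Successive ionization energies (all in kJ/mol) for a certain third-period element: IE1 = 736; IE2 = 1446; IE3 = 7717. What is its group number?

Group 2

Look for the largest jump between consecutive ionization energies: IE3/IE2 ≈ 5.3, far larger than any earlier ratio.
That jump marks the point where a core electron is being removed. So the atom has 2 valence electrons.
A main-group element with 2 valence electrons is in group 2.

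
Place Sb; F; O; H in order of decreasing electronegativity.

H is in period 1, group 1; O is in period 2, group 16; F is in period 2, group 17; Sb is in period 5, group 15.
Atoms toward the upper right of the periodic table pull bonding electrons most strongly.
Here both period and group differ, so the two effects have to be weighed against each other.
H > Sb: the two effects oppose for this pair; the down-group effect wins (2.20 vs 2.05).
O > H: the two effects oppose for this pair; the across-period effect wins (3.44 vs 2.20).
F > O: both are in period 2; the period trend gives F the larger value.
Approximate values (Pauling): H 2.20, O 3.44, F 3.98, Sb 2.05.
So from highest to lowest: F > O > H > Sb.

F > O > H > Sb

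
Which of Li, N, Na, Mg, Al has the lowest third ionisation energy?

Al

Consider each +2 ion: Li²⁺ is already 1 electron into the core; N²⁺ still has 3 valence electrons; Na²⁺ is already 1 electron into the core; Mg²⁺ is the bare [Ne] core; Al²⁺ still has 1 valence electron.
Breaking into a closed-shell core is much more expensive than removing a leftover valence electron — Na, Mg and Li have the largest IE_3 here.
Valence configurations: N²⁺ [He]2s²2p¹, Al²⁺ [Ne]3s¹.
Approximate IE_3 values (kJ/mol): Li 11815, N 4578, Na 6910, Mg 7733, Al 2745.
So the third ionization energies run Al < N < Na < Mg < Li.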